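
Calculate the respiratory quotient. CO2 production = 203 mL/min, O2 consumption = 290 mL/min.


RQ = VCO2 / VO2
RQ = 203 / 290
RQ = 0.7


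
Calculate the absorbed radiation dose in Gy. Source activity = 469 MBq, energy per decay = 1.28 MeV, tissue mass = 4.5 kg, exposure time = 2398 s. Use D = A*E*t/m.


A = 469 MBq = 4.6900e+08 Bq
E = 1.28 MeV = 2.05056e-13 J
D = A*E*t/m = 4.6900e+08*2.05056e-13*2398/4.5
D = 0.05125 Gy


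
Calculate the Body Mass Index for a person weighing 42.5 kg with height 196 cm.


BMI = weight / height^2
height = 196 cm = 1.96 m
BMI = 42.5 / 1.96^2
BMI = 11.06 kg/m^2


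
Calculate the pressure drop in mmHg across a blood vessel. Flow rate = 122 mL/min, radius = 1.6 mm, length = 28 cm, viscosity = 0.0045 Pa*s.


dP = 8*mu*L*Q / (pi*r^4)
Q = 122 mL/min = 2.03333e-06 m^3/s
dP = 995.494 Pa = 995.494 / 133.322 mmHg = 7.467 mmHg


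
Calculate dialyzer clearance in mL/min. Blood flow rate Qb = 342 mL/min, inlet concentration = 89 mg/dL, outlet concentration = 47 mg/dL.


K = Qb * (Cb_in - Cb_out) / Cb_in
K = 342 * (89 - 47) / 89
K = 161.4 mL/min


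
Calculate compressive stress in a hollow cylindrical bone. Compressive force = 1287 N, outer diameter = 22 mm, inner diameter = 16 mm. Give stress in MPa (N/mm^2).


A = pi*(r_o^2 - r_i^2)
r_o = 11 mm, r_i = 8 mm
A = 179.071 mm^2
sigma = F/A = 1287 / 179.071
sigma = 7.187 MPa


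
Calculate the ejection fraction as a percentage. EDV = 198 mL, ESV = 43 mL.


SV = EDV - ESV = 198 - 43 = 155 mL
EF = SV/EDV * 100 = 155/198 * 100
EF = 78.28%


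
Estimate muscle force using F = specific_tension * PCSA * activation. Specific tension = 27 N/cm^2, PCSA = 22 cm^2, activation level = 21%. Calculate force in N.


F = sigma * PCSA * activation
F = 27 * 22 * 0.21
F = 124.7 N


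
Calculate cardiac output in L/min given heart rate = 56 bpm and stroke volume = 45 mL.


CO = HR * SV
CO = 56 * 45 / 1000
CO = 2.52 L/min


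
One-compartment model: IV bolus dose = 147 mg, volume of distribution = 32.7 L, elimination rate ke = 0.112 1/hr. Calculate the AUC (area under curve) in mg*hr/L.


C0 = Dose/Vd = 147/32.7 = 4.49541 mg/L
AUC = C0/ke = 4.49541/0.112
AUC = 40.14 mg*hr/L


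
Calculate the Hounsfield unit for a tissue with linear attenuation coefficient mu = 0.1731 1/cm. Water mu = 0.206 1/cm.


HU = ((mu_tissue - mu_water) / mu_water) * 1000
HU = ((0.1731 - 0.206) / 0.206) * 1000
HU = -159.7


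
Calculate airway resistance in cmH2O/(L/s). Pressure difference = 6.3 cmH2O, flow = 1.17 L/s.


R = dP / flow
R = 6.3 / 1.17
R = 5.385 cmH2O/(L/s)


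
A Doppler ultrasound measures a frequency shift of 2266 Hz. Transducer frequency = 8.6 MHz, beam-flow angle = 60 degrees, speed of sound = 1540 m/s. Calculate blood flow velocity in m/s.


v = fd * c / (2 * f0 * cos(theta))
v = 2266 * 1540 / (2 * 8.6000e+06 * cos(60))
v = 0.4058 m/s


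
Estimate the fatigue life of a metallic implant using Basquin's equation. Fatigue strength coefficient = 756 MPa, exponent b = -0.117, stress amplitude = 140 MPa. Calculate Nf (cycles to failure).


sigma_a = sigma_f' * (2Nf)^b
2Nf = (sigma_a/sigma_f')^(1/b)
2Nf = (140/756)^(1/-0.117)
2Nf = 1818761.4
Nf = 9.094e+05


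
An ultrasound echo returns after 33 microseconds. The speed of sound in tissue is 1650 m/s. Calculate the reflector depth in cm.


depth = c * t / 2
t = 33 us = 3.3000e-05 s
depth = 1650 * 3.3000e-05 / 2
depth = 0.027225 m = 2.7225 cm


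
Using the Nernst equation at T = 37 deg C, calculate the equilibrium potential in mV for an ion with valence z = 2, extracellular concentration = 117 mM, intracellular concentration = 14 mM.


E = (RT/(zF)) * ln(C_out/C_in)
T = 37 + 273.15 = 310.15 K
E = (8.314 * 310.15 / (2 * 96485)) * ln(117/14)
E = 28.37 mV


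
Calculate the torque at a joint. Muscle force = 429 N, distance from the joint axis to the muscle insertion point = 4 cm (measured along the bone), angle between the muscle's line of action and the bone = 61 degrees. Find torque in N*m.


Torque = F * d * sin(theta)   (moment arm = d*sin(theta))
d = 4 cm = 0.04 m
Torque = 429 * 0.04 * sin(61)
Torque = 15.01 N*m


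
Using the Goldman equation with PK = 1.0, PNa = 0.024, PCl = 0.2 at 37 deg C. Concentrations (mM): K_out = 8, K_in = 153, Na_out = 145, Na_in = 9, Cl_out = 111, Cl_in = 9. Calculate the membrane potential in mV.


Vm = (RT/F)*ln((PK*Ko + PNa*Nao + PCl*Cli)/(PK*Ki + PNa*Nai + PCl*Clo))
Numer = 13.28, Denom = 175.416
Vm = -68.98 mV


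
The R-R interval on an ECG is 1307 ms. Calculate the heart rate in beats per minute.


HR = 60 / RR_interval(s)
RR = 1307 ms = 1.307 s
HR = 60 / 1.307 = 45.91 bpm


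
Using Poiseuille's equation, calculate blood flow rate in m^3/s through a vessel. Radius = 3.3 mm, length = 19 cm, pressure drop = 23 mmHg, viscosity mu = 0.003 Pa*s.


Q = pi*r^4*dP / (8*mu*L)
r = 0.0033 m, L = 0.19 m
dP = 23 mmHg = 3066.406 Pa
Q = 2.5054e-04 m^3/s


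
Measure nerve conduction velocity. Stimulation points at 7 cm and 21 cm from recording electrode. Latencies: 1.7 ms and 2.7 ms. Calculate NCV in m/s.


Distance = (21 - 7) / 100 = 0.14 m
dt = (2.7 - 1.7) / 1000 = 0.001 s
NCV = dist / dt = 140 m/s


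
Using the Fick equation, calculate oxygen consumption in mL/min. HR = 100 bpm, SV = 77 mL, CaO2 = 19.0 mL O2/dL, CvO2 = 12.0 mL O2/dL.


CO = HR*SV = 100*77/1000 = 7.7 L/min
a-v O2 diff = 19.0 - 12.0 = 7 mL/dL
VO2 = CO * (CaO2-CvO2) * 10 dL/L
VO2 = 7.7 * 7 * 10
VO2 = 539 mL/min


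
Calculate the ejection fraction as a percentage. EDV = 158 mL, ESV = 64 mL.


SV = EDV - ESV = 158 - 64 = 94 mL
EF = SV/EDV * 100 = 94/158 * 100
EF = 59.49%


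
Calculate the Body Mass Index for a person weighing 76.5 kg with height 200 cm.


BMI = weight / height^2
height = 200 cm = 2 m
BMI = 76.5 / 2^2
BMI = 19.12 kg/m^2


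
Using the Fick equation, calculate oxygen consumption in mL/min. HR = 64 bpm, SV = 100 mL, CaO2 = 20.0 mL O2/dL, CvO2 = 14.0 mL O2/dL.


CO = HR*SV = 64*100/1000 = 6.4 L/min
a-v O2 diff = 20.0 - 14.0 = 6 mL/dL
VO2 = CO * (CaO2-CvO2) * 10 dL/L
VO2 = 6.4 * 6 * 10
VO2 = 384 mL/min


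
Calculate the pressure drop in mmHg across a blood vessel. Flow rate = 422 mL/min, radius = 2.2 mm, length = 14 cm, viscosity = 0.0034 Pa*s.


dP = 8*mu*L*Q / (pi*r^4)
Q = 422 mL/min = 7.03333e-06 m^3/s
dP = 363.93 Pa = 363.93 / 133.322 mmHg = 2.73 mmHg


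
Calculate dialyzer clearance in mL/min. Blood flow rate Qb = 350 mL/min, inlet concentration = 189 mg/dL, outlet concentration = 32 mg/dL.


K = Qb * (Cb_in - Cb_out) / Cb_in
K = 350 * (189 - 32) / 189
K = 290.7 mL/min


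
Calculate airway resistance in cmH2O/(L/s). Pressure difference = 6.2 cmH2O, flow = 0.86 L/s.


R = dP / flow
R = 6.2 / 0.86
R = 7.209 cmH2O/(L/s)


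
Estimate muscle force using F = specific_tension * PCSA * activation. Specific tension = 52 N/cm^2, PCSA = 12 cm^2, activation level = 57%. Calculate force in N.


F = sigma * PCSA * activation
F = 52 * 12 * 0.57
F = 355.7 N


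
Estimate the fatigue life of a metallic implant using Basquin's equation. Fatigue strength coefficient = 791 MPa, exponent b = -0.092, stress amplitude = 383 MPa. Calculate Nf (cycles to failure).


sigma_a = sigma_f' * (2Nf)^b
2Nf = (sigma_a/sigma_f')^(1/b)
2Nf = (383/791)^(1/-0.092)
2Nf = 2652.5938
Nf = 1326


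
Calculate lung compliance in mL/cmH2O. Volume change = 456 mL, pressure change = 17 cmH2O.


C = dV / dP
C = 456 / 17
C = 26.82 mL/cmH2O


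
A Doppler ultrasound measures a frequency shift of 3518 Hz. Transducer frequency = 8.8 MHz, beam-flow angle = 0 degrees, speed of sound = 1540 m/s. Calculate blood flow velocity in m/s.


v = fd * c / (2 * f0 * cos(theta))
v = 3518 * 1540 / (2 * 8.8000e+06 * cos(0))
v = 0.3078 m/s


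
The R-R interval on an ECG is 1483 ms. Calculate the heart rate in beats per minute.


HR = 60 / RR_interval(s)
RR = 1483 ms = 1.483 s
HR = 60 / 1.483 = 40.46 bpm


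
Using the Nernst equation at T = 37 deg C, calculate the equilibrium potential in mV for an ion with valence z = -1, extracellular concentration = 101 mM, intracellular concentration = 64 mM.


E = (RT/(zF)) * ln(C_out/C_in)
T = 37 + 273.15 = 310.15 K
E = (8.314 * 310.15 / (-1 * 96485)) * ln(101/64)
E = -12.19 mV


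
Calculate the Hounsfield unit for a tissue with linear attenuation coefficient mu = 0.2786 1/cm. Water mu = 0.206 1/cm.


HU = ((mu_tissue - mu_water) / mu_water) * 1000
HU = ((0.2786 - 0.206) / 0.206) * 1000
HU = 352.4


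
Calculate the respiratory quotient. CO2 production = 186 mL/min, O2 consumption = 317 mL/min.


RQ = VCO2 / VO2
RQ = 186 / 317
RQ = 0.5868


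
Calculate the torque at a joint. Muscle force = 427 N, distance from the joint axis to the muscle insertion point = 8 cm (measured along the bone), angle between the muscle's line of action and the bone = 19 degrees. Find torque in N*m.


Torque = F * d * sin(theta)   (moment arm = d*sin(theta))
d = 8 cm = 0.08 m
Torque = 427 * 0.08 * sin(19)
Torque = 11.12 N*m


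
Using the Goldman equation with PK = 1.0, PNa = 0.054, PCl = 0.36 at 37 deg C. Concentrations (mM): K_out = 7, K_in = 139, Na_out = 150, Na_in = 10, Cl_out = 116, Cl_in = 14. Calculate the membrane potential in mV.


Vm = (RT/F)*ln((PK*Ko + PNa*Nao + PCl*Cli)/(PK*Ki + PNa*Nai + PCl*Clo))
Numer = 20.14, Denom = 181.3
Vm = -58.73 mV


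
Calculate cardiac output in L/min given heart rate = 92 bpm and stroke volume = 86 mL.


CO = HR * SV
CO = 92 * 86 / 1000
CO = 7.912 L/min


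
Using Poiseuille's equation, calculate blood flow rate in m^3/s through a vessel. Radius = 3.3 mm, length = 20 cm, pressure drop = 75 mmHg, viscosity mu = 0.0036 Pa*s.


Q = pi*r^4*dP / (8*mu*L)
r = 0.0033 m, L = 0.2 m
dP = 75 mmHg = 9999.15 Pa
Q = 6.4676e-04 m^3/s


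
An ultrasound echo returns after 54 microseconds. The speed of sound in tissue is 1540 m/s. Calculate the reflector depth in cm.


depth = c * t / 2
t = 54 us = 5.4000e-05 s
depth = 1540 * 5.4000e-05 / 2
depth = 0.04158 m = 4.158 cm


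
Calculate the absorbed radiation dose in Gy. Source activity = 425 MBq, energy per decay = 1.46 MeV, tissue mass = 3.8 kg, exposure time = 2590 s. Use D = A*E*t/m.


A = 425 MBq = 4.2500e+08 Bq
E = 1.46 MeV = 2.33892e-13 J
D = A*E*t/m = 4.2500e+08*2.33892e-13*2590/3.8
D = 0.06775 Gy


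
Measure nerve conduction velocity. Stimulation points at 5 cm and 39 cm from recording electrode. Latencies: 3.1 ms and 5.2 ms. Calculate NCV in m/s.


Distance = (39 - 5) / 100 = 0.34 m
dt = (5.2 - 3.1) / 1000 = 0.0021 s
NCV = dist / dt = 161.9 m/s


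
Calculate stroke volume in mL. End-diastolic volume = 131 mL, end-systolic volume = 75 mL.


SV = EDV - ESV
SV = 131 - 75
SV = 56 mL


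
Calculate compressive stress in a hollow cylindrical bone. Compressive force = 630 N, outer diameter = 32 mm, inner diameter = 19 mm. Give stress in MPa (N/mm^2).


A = pi*(r_o^2 - r_i^2)
r_o = 16 mm, r_i = 9.5 mm
A = 520.719 mm^2
sigma = F/A = 630 / 520.719
sigma = 1.21 MPa


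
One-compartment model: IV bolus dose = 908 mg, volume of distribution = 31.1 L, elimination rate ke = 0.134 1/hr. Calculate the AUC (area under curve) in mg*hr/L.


C0 = Dose/Vd = 908/31.1 = 29.1961 mg/L
AUC = C0/ke = 29.1961/0.134
AUC = 217.9 mg*hr/L


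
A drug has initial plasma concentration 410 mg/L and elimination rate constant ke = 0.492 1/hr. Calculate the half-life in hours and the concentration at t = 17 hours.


t_half = ln(2) / ke = 0.693147 / 0.492 = 1.409 hr
C(t) = C0 * exp(-ke*t) = 410 * exp(-0.492*17)
C(17) = 0.09558 mg/L


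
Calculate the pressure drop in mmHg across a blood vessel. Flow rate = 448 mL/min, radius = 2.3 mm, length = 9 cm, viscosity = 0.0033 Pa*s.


dP = 8*mu*L*Q / (pi*r^4)
Q = 448 mL/min = 7.46667e-06 m^3/s
dP = 201.796 Pa = 201.796 / 133.322 mmHg = 1.514 mmHg


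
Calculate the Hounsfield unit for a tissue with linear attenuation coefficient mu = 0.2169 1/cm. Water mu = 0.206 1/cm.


HU = ((mu_tissue - mu_water) / mu_water) * 1000
HU = ((0.2169 - 0.206) / 0.206) * 1000
HU = 52.91


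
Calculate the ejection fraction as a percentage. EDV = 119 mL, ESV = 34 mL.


SV = EDV - ESV = 119 - 34 = 85 mL
EF = SV/EDV * 100 = 85/119 * 100
EF = 71.43%


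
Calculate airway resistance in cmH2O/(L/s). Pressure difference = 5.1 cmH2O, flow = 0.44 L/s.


R = dP / flow
R = 5.1 / 0.44
R = 11.59 cmH2O/(L/s)


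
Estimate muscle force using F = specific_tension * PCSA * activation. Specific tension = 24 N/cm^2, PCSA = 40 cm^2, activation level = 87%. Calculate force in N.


F = sigma * PCSA * activation
F = 24 * 40 * 0.87
F = 835.2 N


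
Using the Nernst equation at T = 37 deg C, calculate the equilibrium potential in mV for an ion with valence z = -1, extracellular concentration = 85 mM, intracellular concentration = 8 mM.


E = (RT/(zF)) * ln(C_out/C_in)
T = 37 + 273.15 = 310.15 K
E = (8.314 * 310.15 / (-1 * 96485)) * ln(85/8)
E = -63.16 mV


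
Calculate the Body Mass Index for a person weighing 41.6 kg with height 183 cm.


BMI = weight / height^2
height = 183 cm = 1.83 m
BMI = 41.6 / 1.83^2
BMI = 12.42 kg/m^2


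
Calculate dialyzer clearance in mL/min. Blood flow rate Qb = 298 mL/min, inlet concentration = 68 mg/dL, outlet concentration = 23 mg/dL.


K = Qb * (Cb_in - Cb_out) / Cb_in
K = 298 * (68 - 23) / 68
K = 197.2 mL/min


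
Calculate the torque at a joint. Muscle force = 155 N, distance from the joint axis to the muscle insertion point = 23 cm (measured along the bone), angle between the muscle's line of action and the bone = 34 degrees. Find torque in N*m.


Torque = F * d * sin(theta)   (moment arm = d*sin(theta))
d = 23 cm = 0.23 m
Torque = 155 * 0.23 * sin(34)
Torque = 19.94 N*m


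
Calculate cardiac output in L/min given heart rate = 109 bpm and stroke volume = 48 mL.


CO = HR * SV
CO = 109 * 48 / 1000
CO = 5.232 L/min


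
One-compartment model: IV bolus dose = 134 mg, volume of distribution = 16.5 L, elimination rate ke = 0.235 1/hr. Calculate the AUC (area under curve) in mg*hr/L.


C0 = Dose/Vd = 134/16.5 = 8.12121 mg/L
AUC = C0/ke = 8.12121/0.235
AUC = 34.56 mg*hr/L


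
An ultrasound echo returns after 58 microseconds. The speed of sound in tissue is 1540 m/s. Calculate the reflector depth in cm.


depth = c * t / 2
t = 58 us = 5.8000e-05 s
depth = 1540 * 5.8000e-05 / 2
depth = 0.04466 m = 4.466 cm


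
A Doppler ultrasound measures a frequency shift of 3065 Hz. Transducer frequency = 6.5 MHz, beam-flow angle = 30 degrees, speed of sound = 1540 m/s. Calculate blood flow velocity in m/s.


v = fd * c / (2 * f0 * cos(theta))
v = 3065 * 1540 / (2 * 6.5000e+06 * cos(30))
v = 0.4193 m/s


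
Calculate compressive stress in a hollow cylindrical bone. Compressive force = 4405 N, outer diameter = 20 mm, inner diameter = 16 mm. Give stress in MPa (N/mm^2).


A = pi*(r_o^2 - r_i^2)
r_o = 10 mm, r_i = 8 mm
A = 113.097 mm^2
sigma = F/A = 4405 / 113.097
sigma = 38.95 MPa


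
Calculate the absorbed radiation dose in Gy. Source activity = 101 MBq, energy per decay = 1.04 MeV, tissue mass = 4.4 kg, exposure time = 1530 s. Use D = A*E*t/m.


A = 101 MBq = 1.0100e+08 Bq
E = 1.04 MeV = 1.66608e-13 J
D = A*E*t/m = 1.0100e+08*1.66608e-13*1530/4.4
D = 0.005851 Gy


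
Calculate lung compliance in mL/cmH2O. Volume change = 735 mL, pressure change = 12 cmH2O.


C = dV / dP
C = 735 / 12
C = 61.25 mL/cmH2O


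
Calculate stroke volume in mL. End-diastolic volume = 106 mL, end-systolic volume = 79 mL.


SV = EDV - ESV
SV = 106 - 79
SV = 27 mL


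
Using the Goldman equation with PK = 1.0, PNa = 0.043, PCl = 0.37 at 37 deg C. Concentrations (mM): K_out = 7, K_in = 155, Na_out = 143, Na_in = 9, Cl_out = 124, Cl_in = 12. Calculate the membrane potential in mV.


Vm = (RT/F)*ln((PK*Ko + PNa*Nao + PCl*Cli)/(PK*Ki + PNa*Nai + PCl*Clo))
Numer = 17.589, Denom = 201.267
Vm = -65.14 mV


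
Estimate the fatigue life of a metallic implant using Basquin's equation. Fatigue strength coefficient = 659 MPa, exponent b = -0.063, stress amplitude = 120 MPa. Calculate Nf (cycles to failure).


sigma_a = sigma_f' * (2Nf)^b
2Nf = (sigma_a/sigma_f')^(1/b)
2Nf = (120/659)^(1/-0.063)
2Nf = 5.5123401e+11
Nf = 2.7562e+11


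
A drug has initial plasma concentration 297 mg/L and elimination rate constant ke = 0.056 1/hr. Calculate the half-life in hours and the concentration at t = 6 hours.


t_half = ln(2) / ke = 0.693147 / 0.056 = 12.38 hr
C(t) = C0 * exp(-ke*t) = 297 * exp(-0.056*6)
C(6) = 212.2 mg/L


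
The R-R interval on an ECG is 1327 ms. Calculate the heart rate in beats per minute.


HR = 60 / RR_interval(s)
RR = 1327 ms = 1.327 s
HR = 60 / 1.327 = 45.21 bpm


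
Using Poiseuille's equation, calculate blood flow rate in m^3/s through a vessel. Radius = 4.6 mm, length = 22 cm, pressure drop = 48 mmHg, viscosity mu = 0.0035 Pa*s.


Q = pi*r^4*dP / (8*mu*L)
r = 0.0046 m, L = 0.22 m
dP = 48 mmHg = 6399.456 Pa
Q = 0.001461 m^3/s


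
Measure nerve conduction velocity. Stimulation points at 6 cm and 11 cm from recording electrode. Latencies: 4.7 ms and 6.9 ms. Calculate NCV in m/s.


Distance = (11 - 6) / 100 = 0.05 m
dt = (6.9 - 4.7) / 1000 = 0.0022 s
NCV = dist / dt = 22.73 m/s


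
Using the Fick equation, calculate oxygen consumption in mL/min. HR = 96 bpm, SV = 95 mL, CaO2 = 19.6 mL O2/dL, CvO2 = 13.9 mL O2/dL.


CO = HR*SV = 96*95/1000 = 9.12 L/min
a-v O2 diff = 19.6 - 13.9 = 5.7 mL/dL
VO2 = CO * (CaO2-CvO2) * 10 dL/L
VO2 = 9.12 * 5.7 * 10
VO2 = 519.8 mL/min


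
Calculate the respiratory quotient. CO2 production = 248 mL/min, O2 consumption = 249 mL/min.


RQ = VCO2 / VO2
RQ = 248 / 249
RQ = 0.996


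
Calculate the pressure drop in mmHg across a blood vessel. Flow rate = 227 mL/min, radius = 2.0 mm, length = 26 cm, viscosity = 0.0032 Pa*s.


dP = 8*mu*L*Q / (pi*r^4)
Q = 227 mL/min = 3.78333e-06 m^3/s
dP = 500.977 Pa = 500.977 / 133.322 mmHg = 3.758 mmHg


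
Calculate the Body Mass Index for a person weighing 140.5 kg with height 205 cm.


BMI = weight / height^2
height = 205 cm = 2.05 m
BMI = 140.5 / 2.05^2
BMI = 33.43 kg/m^2


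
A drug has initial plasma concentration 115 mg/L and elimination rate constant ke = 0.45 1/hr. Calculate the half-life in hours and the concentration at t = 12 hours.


t_half = ln(2) / ke = 0.693147 / 0.45 = 1.54 hr
C(t) = C0 * exp(-ke*t) = 115 * exp(-0.45*12)
C(12) = 0.5194 mg/L


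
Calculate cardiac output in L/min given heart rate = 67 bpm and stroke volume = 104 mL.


CO = HR * SV
CO = 67 * 104 / 1000
CO = 6.968 L/min


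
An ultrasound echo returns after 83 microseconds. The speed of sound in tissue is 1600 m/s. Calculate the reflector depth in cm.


depth = c * t / 2
t = 83 us = 8.3000e-05 s
depth = 1600 * 8.3000e-05 / 2
depth = 0.0664 m = 6.64 cm


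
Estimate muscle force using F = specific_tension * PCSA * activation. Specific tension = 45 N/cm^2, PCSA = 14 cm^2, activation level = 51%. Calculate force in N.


F = sigma * PCSA * activation
F = 45 * 14 * 0.51
F = 321.3 N


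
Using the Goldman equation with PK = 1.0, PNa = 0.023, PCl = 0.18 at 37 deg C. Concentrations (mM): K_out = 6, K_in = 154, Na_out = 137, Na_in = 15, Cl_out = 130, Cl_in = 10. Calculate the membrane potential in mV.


Vm = (RT/F)*ln((PK*Ko + PNa*Nao + PCl*Cli)/(PK*Ki + PNa*Nai + PCl*Clo))
Numer = 10.951, Denom = 177.745
Vm = -74.48 mV


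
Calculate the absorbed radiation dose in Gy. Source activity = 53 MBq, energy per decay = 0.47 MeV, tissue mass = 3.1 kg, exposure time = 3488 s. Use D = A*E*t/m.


A = 53 MBq = 5.3000e+07 Bq
E = 0.47 MeV = 7.5294e-14 J
D = A*E*t/m = 5.3000e+07*7.5294e-14*3488/3.1
D = 0.00449 Gy


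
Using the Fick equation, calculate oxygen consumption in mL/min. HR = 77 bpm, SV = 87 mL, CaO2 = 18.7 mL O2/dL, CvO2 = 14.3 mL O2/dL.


CO = HR*SV = 77*87/1000 = 6.699 L/min
a-v O2 diff = 18.7 - 14.3 = 4.4 mL/dL
VO2 = CO * (CaO2-CvO2) * 10 dL/L
VO2 = 6.699 * 4.4 * 10
VO2 = 294.8 mL/min


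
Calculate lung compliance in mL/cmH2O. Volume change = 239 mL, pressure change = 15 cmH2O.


C = dV / dP
C = 239 / 15
C = 15.93 mL/cmH2O


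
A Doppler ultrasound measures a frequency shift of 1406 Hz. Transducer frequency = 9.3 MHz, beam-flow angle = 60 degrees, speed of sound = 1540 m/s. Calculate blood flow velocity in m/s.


v = fd * c / (2 * f0 * cos(theta))
v = 1406 * 1540 / (2 * 9.3000e+06 * cos(60))
v = 0.2328 m/s


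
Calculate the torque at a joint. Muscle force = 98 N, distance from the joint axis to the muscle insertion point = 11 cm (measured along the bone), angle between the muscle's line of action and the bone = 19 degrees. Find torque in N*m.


Torque = F * d * sin(theta)   (moment arm = d*sin(theta))
d = 11 cm = 0.11 m
Torque = 98 * 0.11 * sin(19)
Torque = 3.51 N*m


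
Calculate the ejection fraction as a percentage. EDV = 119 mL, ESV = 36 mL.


SV = EDV - ESV = 119 - 36 = 83 mL
EF = SV/EDV * 100 = 83/119 * 100
EF = 69.75%


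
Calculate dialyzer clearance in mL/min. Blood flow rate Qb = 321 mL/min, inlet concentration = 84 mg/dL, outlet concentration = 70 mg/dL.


K = Qb * (Cb_in - Cb_out) / Cb_in
K = 321 * (84 - 70) / 84
K = 53.5 mL/min


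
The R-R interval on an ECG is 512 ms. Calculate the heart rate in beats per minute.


HR = 60 / RR_interval(s)
RR = 512 ms = 0.512 s
HR = 60 / 0.512 = 117.2 bpm


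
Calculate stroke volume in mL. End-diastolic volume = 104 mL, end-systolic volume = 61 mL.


SV = EDV - ESV
SV = 104 - 61
SV = 43 mL


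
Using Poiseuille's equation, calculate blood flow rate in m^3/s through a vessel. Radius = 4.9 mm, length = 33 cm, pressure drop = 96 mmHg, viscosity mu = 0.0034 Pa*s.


Q = pi*r^4*dP / (8*mu*L)
r = 0.0049 m, L = 0.33 m
dP = 96 mmHg = 12798.912 Pa
Q = 0.002582 m^3/s


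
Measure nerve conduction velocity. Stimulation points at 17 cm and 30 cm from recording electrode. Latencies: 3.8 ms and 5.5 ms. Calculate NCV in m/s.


Distance = (30 - 17) / 100 = 0.13 m
dt = (5.5 - 3.8) / 1000 = 0.0017 s
NCV = dist / dt = 76.47 m/s


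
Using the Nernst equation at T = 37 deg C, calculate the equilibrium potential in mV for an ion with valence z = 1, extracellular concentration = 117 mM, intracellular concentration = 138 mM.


E = (RT/(zF)) * ln(C_out/C_in)
T = 37 + 273.15 = 310.15 K
E = (8.314 * 310.15 / (1 * 96485)) * ln(117/138)
E = -4.412 mV


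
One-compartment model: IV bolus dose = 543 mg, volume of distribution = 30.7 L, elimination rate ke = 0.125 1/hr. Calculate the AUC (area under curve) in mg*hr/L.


C0 = Dose/Vd = 543/30.7 = 17.6873 mg/L
AUC = C0/ke = 17.6873/0.125
AUC = 141.5 mg*hr/L


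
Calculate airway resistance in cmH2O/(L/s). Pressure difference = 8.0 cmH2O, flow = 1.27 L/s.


R = dP / flow
R = 8.0 / 1.27
R = 6.299 cmH2O/(L/s)


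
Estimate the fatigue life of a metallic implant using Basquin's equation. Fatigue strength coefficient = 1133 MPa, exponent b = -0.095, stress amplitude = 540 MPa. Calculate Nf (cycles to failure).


sigma_a = sigma_f' * (2Nf)^b
2Nf = (sigma_a/sigma_f')^(1/b)
2Nf = (540/1133)^(1/-0.095)
2Nf = 2442.0185
Nf = 1221


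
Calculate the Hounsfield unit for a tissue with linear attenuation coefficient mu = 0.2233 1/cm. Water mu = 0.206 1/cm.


HU = ((mu_tissue - mu_water) / mu_water) * 1000
HU = ((0.2233 - 0.206) / 0.206) * 1000
HU = 83.98


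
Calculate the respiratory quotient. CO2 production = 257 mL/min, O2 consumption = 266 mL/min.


RQ = VCO2 / VO2
RQ = 257 / 266
RQ = 0.9662


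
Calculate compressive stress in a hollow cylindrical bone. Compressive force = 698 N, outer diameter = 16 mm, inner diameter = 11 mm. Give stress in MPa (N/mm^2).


A = pi*(r_o^2 - r_i^2)
r_o = 8 mm, r_i = 5.5 mm
A = 106.029 mm^2
sigma = F/A = 698 / 106.029
sigma = 6.583 MPa


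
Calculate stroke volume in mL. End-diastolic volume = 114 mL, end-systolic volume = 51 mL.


SV = EDV - ESV
SV = 114 - 51
SV = 63 mL


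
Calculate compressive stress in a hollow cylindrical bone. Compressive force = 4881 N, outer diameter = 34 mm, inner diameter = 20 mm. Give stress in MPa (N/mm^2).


A = pi*(r_o^2 - r_i^2)
r_o = 17 mm, r_i = 10 mm
A = 593.761 mm^2
sigma = F/A = 4881 / 593.761
sigma = 8.22 MPa


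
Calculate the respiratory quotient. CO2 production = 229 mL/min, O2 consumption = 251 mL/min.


RQ = VCO2 / VO2
RQ = 229 / 251
RQ = 0.9124


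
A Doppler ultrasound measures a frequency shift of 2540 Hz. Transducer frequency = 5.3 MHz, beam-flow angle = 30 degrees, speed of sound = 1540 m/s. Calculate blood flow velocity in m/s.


v = fd * c / (2 * f0 * cos(theta))
v = 2540 * 1540 / (2 * 5.3000e+06 * cos(30))
v = 0.4261 m/s


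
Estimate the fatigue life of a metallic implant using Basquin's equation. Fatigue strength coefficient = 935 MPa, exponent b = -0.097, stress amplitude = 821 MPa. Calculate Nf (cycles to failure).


sigma_a = sigma_f' * (2Nf)^b
2Nf = (sigma_a/sigma_f')^(1/b)
2Nf = (821/935)^(1/-0.097)
2Nf = 3.8207534
Nf = 1.91


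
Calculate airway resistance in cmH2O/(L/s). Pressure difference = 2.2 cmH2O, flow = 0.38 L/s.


R = dP / flow
R = 2.2 / 0.38
R = 5.789 cmH2O/(L/s)


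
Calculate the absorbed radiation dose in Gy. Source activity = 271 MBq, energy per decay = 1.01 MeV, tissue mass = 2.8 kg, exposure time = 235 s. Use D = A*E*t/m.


A = 271 MBq = 2.7100e+08 Bq
E = 1.01 MeV = 1.61802e-13 J
D = A*E*t/m = 2.7100e+08*1.61802e-13*235/2.8
D = 0.00368 Gy


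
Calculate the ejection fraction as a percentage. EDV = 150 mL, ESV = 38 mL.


SV = EDV - ESV = 150 - 38 = 112 mL
EF = SV/EDV * 100 = 112/150 * 100
EF = 74.67%


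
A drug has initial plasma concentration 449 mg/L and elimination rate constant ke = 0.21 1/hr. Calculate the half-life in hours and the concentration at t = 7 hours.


t_half = ln(2) / ke = 0.693147 / 0.21 = 3.301 hr
C(t) = C0 * exp(-ke*t) = 449 * exp(-0.21*7)
C(7) = 103.2 mg/L


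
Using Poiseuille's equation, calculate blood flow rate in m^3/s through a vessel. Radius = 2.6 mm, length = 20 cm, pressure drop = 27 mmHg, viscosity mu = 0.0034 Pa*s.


Q = pi*r^4*dP / (8*mu*L)
r = 0.0026 m, L = 0.2 m
dP = 27 mmHg = 3599.694 Pa
Q = 9.4997e-05 m^3/s


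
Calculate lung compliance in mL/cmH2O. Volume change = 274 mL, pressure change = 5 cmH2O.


C = dV / dP
C = 274 / 5
C = 54.8 mL/cmH2O


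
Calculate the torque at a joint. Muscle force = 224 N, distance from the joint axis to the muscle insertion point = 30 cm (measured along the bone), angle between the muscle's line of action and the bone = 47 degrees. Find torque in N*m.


Torque = F * d * sin(theta)   (moment arm = d*sin(theta))
d = 30 cm = 0.3 m
Torque = 224 * 0.3 * sin(47)
Torque = 49.15 N*m


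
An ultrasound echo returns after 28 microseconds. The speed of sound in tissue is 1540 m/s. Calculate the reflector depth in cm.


depth = c * t / 2
t = 28 us = 2.8000e-05 s
depth = 1540 * 2.8000e-05 / 2
depth = 0.02156 m = 2.156 cm


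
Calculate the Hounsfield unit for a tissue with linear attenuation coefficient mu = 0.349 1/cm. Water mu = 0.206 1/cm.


HU = ((mu_tissue - mu_water) / mu_water) * 1000
HU = ((0.349 - 0.206) / 0.206) * 1000
HU = 694.2


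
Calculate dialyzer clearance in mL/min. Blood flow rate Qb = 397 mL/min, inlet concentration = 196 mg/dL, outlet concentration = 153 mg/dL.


K = Qb * (Cb_in - Cb_out) / Cb_in
K = 397 * (196 - 153) / 196
K = 87.1 mL/min


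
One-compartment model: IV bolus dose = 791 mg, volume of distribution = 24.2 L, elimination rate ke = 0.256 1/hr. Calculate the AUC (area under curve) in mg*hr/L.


C0 = Dose/Vd = 791/24.2 = 32.686 mg/L
AUC = C0/ke = 32.686/0.256
AUC = 127.7 mg*hr/L


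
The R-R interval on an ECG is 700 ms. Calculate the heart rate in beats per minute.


HR = 60 / RR_interval(s)
RR = 700 ms = 0.7 s
HR = 60 / 0.7 = 85.71 bpm


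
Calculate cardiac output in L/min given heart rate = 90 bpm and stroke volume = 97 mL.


CO = HR * SV
CO = 90 * 97 / 1000
CO = 8.73 L/min


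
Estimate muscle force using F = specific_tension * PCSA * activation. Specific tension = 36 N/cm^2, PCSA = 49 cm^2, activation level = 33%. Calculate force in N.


F = sigma * PCSA * activation
F = 36 * 49 * 0.33
F = 582.1 N


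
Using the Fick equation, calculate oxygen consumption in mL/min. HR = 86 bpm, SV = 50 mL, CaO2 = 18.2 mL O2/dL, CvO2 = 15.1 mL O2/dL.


CO = HR*SV = 86*50/1000 = 4.3 L/min
a-v O2 diff = 18.2 - 15.1 = 3.1 mL/dL
VO2 = CO * (CaO2-CvO2) * 10 dL/L
VO2 = 4.3 * 3.1 * 10
VO2 = 133.3 mL/min


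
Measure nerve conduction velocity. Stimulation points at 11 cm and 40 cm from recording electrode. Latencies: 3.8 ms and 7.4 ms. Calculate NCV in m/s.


Distance = (40 - 11) / 100 = 0.29 m
dt = (7.4 - 3.8) / 1000 = 0.0036 s
NCV = dist / dt = 80.56 m/s


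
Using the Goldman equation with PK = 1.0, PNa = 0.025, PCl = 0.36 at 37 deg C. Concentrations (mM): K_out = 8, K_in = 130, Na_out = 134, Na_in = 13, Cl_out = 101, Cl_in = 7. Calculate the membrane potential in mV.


Vm = (RT/F)*ln((PK*Ko + PNa*Nao + PCl*Cli)/(PK*Ki + PNa*Nai + PCl*Clo))
Numer = 13.87, Denom = 166.685
Vm = -66.45 mV


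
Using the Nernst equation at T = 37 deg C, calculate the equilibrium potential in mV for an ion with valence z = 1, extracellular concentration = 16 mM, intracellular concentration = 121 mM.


E = (RT/(zF)) * ln(C_out/C_in)
T = 37 + 273.15 = 310.15 K
E = (8.314 * 310.15 / (1 * 96485)) * ln(16/121)
E = -54.07 mV


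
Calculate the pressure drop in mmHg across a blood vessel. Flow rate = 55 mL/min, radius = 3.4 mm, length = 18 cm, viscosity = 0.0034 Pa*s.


dP = 8*mu*L*Q / (pi*r^4)
Q = 55 mL/min = 9.16667e-07 m^3/s
dP = 10.6902 Pa = 10.6902 / 133.322 mmHg = 0.08018 mmHg


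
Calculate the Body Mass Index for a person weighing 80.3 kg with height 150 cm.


BMI = weight / height^2
height = 150 cm = 1.5 m
BMI = 80.3 / 1.5^2
BMI = 35.69 kg/m^2


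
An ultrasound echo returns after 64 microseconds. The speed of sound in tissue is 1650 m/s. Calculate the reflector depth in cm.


depth = c * t / 2
t = 64 us = 6.4000e-05 s
depth = 1650 * 6.4000e-05 / 2
depth = 0.0528 m = 5.28 cm


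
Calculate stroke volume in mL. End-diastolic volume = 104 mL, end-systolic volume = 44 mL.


SV = EDV - ESV
SV = 104 - 44
SV = 60 mL


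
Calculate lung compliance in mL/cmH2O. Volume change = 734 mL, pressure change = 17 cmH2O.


C = dV / dP
C = 734 / 17
C = 43.18 mL/cmH2O


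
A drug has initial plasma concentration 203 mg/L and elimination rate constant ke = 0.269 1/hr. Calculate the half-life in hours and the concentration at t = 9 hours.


t_half = ln(2) / ke = 0.693147 / 0.269 = 2.577 hr
C(t) = C0 * exp(-ke*t) = 203 * exp(-0.269*9)
C(9) = 18.03 mg/L


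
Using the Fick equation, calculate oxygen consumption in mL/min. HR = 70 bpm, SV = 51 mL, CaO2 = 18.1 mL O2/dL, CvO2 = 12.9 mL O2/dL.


CO = HR*SV = 70*51/1000 = 3.57 L/min
a-v O2 diff = 18.1 - 12.9 = 5.2 mL/dL
VO2 = CO * (CaO2-CvO2) * 10 dL/L
VO2 = 3.57 * 5.2 * 10
VO2 = 185.6 mL/min


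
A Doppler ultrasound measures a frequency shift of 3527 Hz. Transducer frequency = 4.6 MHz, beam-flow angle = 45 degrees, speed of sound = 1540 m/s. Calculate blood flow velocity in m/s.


v = fd * c / (2 * f0 * cos(theta))
v = 3527 * 1540 / (2 * 4.6000e+06 * cos(45))
v = 0.8349 m/s


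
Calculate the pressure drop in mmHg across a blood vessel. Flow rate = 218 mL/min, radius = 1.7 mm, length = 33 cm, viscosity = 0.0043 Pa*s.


dP = 8*mu*L*Q / (pi*r^4)
Q = 218 mL/min = 3.63333e-06 m^3/s
dP = 1571.92 Pa = 1571.92 / 133.322 mmHg = 11.79 mmHg


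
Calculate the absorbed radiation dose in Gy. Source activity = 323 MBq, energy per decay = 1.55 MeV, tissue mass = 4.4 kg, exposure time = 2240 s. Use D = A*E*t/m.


A = 323 MBq = 3.2300e+08 Bq
E = 1.55 MeV = 2.4831e-13 J
D = A*E*t/m = 3.2300e+08*2.4831e-13*2240/4.4
D = 0.04083 Gy


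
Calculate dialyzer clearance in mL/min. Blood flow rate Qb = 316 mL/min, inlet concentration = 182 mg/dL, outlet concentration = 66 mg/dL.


K = Qb * (Cb_in - Cb_out) / Cb_in
K = 316 * (182 - 66) / 182
K = 201.4 mL/min


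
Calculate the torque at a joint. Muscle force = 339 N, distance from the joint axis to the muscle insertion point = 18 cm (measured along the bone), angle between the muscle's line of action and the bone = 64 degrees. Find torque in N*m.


Torque = F * d * sin(theta)   (moment arm = d*sin(theta))
d = 18 cm = 0.18 m
Torque = 339 * 0.18 * sin(64)
Torque = 54.84 N*m


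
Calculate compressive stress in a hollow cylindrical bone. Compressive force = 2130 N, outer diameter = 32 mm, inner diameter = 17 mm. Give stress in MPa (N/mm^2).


A = pi*(r_o^2 - r_i^2)
r_o = 16 mm, r_i = 8.5 mm
A = 577.268 mm^2
sigma = F/A = 2130 / 577.268
sigma = 3.69 MPa


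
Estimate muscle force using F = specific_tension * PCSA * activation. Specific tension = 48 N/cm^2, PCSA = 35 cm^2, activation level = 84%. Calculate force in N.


F = sigma * PCSA * activation
F = 48 * 35 * 0.84
F = 1411 N


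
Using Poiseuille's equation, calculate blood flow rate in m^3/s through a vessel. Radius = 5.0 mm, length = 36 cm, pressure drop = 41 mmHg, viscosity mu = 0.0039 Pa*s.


Q = pi*r^4*dP / (8*mu*L)
r = 0.005 m, L = 0.36 m
dP = 41 mmHg = 5466.202 Pa
Q = 9.5556e-04 m^3/s


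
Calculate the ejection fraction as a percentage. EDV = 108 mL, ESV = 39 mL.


SV = EDV - ESV = 108 - 39 = 69 mL
EF = SV/EDV * 100 = 69/108 * 100
EF = 63.89%


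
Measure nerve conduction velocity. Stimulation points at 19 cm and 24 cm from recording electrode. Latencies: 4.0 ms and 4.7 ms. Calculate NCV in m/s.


Distance = (24 - 19) / 100 = 0.05 m
dt = (4.7 - 4.0) / 1000 = 7.0000e-04 s
NCV = dist / dt = 71.43 m/s


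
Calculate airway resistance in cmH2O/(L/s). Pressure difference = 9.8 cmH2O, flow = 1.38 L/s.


R = dP / flow
R = 9.8 / 1.38
R = 7.101 cmH2O/(L/s)


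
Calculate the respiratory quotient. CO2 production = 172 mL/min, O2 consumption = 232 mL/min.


RQ = VCO2 / VO2
RQ = 172 / 232
RQ = 0.7414


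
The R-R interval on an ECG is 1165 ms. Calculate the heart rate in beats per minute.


HR = 60 / RR_interval(s)
RR = 1165 ms = 1.165 s
HR = 60 / 1.165 = 51.5 bpm


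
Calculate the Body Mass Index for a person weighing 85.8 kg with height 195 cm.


BMI = weight / height^2
height = 195 cm = 1.95 m
BMI = 85.8 / 1.95^2
BMI = 22.56 kg/m^2


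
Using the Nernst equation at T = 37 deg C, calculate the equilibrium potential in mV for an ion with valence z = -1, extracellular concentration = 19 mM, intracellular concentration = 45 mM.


E = (RT/(zF)) * ln(C_out/C_in)
T = 37 + 273.15 = 310.15 K
E = (8.314 * 310.15 / (-1 * 96485)) * ln(19/45)
E = 23.04 mV


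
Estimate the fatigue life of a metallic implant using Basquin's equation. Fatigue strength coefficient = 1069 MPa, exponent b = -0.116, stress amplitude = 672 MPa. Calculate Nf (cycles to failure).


sigma_a = sigma_f' * (2Nf)^b
2Nf = (sigma_a/sigma_f')^(1/b)
2Nf = (672/1069)^(1/-0.116)
2Nf = 54.702066
Nf = 27.35


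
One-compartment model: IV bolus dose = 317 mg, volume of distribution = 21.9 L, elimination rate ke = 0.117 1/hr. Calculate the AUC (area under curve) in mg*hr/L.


C0 = Dose/Vd = 317/21.9 = 14.4749 mg/L
AUC = C0/ke = 14.4749/0.117
AUC = 123.7 mg*hr/L


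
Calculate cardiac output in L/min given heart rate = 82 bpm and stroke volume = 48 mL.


CO = HR * SV
CO = 82 * 48 / 1000
CO = 3.936 L/min


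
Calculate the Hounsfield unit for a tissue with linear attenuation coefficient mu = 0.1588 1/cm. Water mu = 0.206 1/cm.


HU = ((mu_tissue - mu_water) / mu_water) * 1000
HU = ((0.1588 - 0.206) / 0.206) * 1000
HU = -229.1


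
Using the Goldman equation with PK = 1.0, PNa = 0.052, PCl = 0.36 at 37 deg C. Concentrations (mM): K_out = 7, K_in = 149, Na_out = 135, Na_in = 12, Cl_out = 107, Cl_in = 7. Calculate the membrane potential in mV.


Vm = (RT/F)*ln((PK*Ko + PNa*Nao + PCl*Cli)/(PK*Ki + PNa*Nai + PCl*Clo))
Numer = 16.54, Denom = 188.144
Vm = -64.98 mV


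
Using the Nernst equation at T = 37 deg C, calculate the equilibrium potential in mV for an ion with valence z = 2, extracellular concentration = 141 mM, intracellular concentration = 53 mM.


E = (RT/(zF)) * ln(C_out/C_in)
T = 37 + 273.15 = 310.15 K
E = (8.314 * 310.15 / (2 * 96485)) * ln(141/53)
E = 13.07 mV


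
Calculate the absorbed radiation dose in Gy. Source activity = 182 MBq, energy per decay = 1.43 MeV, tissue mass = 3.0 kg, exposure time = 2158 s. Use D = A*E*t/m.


A = 182 MBq = 1.8200e+08 Bq
E = 1.43 MeV = 2.29086e-13 J
D = A*E*t/m = 1.8200e+08*2.29086e-13*2158/3.0
D = 0.02999 Gy


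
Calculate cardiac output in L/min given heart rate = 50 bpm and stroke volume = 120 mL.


CO = HR * SV
CO = 50 * 120 / 1000
CO = 6 L/min


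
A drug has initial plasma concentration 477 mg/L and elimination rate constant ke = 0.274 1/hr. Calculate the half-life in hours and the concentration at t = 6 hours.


t_half = ln(2) / ke = 0.693147 / 0.274 = 2.53 hr
C(t) = C0 * exp(-ke*t) = 477 * exp(-0.274*6)
C(6) = 92.16 mg/L


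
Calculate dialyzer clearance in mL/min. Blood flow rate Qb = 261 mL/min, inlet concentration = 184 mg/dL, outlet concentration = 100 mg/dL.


K = Qb * (Cb_in - Cb_out) / Cb_in
K = 261 * (184 - 100) / 184
K = 119.2 mL/min


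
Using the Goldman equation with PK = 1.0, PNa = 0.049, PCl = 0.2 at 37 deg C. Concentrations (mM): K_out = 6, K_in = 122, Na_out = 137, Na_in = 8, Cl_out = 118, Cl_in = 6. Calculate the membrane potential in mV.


Vm = (RT/F)*ln((PK*Ko + PNa*Nao + PCl*Cli)/(PK*Ki + PNa*Nai + PCl*Clo))
Numer = 13.913, Denom = 145.992
Vm = -62.82 mV


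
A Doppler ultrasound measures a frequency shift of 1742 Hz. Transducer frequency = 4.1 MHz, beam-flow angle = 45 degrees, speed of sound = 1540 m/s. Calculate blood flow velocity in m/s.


v = fd * c / (2 * f0 * cos(theta))
v = 1742 * 1540 / (2 * 4.1000e+06 * cos(45))
v = 0.4627 m/s


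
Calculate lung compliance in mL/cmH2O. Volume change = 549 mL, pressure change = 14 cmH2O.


C = dV / dP
C = 549 / 14
C = 39.21 mL/cmH2O


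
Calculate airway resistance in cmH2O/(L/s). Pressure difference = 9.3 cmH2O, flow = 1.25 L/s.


R = dP / flow
R = 9.3 / 1.25
R = 7.44 cmH2O/(L/s)


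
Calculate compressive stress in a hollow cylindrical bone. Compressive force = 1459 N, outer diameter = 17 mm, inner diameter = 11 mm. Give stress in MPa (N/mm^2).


A = pi*(r_o^2 - r_i^2)
r_o = 8.5 mm, r_i = 5.5 mm
A = 131.947 mm^2
sigma = F/A = 1459 / 131.947
sigma = 11.06 MPa


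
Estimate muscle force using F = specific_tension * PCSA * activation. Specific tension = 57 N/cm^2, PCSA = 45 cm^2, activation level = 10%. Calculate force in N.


F = sigma * PCSA * activation
F = 57 * 45 * 0.1
F = 256.5 N


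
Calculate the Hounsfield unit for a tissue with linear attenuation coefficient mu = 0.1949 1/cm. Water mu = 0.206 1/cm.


HU = ((mu_tissue - mu_water) / mu_water) * 1000
HU = ((0.1949 - 0.206) / 0.206) * 1000
HU = -53.88


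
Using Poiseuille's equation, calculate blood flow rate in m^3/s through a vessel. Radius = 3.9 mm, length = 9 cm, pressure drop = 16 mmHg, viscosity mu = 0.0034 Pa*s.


Q = pi*r^4*dP / (8*mu*L)
r = 0.0039 m, L = 0.09 m
dP = 16 mmHg = 2133.152 Pa
Q = 6.3331e-04 m^3/s


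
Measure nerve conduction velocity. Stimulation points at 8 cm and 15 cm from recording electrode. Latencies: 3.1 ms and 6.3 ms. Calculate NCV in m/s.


Distance = (15 - 8) / 100 = 0.07 m
dt = (6.3 - 3.1) / 1000 = 0.0032 s
NCV = dist / dt = 21.88 m/s


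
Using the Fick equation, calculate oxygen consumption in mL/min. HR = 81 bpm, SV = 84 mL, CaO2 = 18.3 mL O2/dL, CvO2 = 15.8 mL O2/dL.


CO = HR*SV = 81*84/1000 = 6.804 L/min
a-v O2 diff = 18.3 - 15.8 = 2.5 mL/dL
VO2 = CO * (CaO2-CvO2) * 10 dL/L
VO2 = 6.804 * 2.5 * 10
VO2 = 170.1 mL/min
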